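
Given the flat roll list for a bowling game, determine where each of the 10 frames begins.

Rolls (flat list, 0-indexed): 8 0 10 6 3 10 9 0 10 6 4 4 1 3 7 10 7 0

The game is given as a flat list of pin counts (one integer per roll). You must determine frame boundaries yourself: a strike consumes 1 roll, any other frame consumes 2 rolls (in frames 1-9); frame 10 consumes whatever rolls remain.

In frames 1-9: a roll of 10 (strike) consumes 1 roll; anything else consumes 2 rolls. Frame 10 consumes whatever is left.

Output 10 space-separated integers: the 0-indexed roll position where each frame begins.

Frame 1 starts at roll index 0: rolls=8,0 (sum=8), consumes 2 rolls
Frame 2 starts at roll index 2: roll=10 (strike), consumes 1 roll
Frame 3 starts at roll index 3: rolls=6,3 (sum=9), consumes 2 rolls
Frame 4 starts at roll index 5: roll=10 (strike), consumes 1 roll
Frame 5 starts at roll index 6: rolls=9,0 (sum=9), consumes 2 rolls
Frame 6 starts at roll index 8: roll=10 (strike), consumes 1 roll
Frame 7 starts at roll index 9: rolls=6,4 (sum=10), consumes 2 rolls
Frame 8 starts at roll index 11: rolls=4,1 (sum=5), consumes 2 rolls
Frame 9 starts at roll index 13: rolls=3,7 (sum=10), consumes 2 rolls
Frame 10 starts at roll index 15: 3 remaining rolls

Answer: 0 2 3 5 6 8 9 11 13 15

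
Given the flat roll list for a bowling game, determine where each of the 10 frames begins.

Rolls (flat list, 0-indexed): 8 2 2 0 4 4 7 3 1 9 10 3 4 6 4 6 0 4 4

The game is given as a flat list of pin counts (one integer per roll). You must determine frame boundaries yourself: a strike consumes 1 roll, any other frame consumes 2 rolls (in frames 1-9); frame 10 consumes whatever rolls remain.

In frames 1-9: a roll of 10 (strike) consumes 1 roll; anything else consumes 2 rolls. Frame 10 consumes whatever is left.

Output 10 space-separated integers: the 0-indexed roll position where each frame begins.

Answer: 0 2 4 6 8 10 11 13 15 17

Derivation:
Frame 1 starts at roll index 0: rolls=8,2 (sum=10), consumes 2 rolls
Frame 2 starts at roll index 2: rolls=2,0 (sum=2), consumes 2 rolls
Frame 3 starts at roll index 4: rolls=4,4 (sum=8), consumes 2 rolls
Frame 4 starts at roll index 6: rolls=7,3 (sum=10), consumes 2 rolls
Frame 5 starts at roll index 8: rolls=1,9 (sum=10), consumes 2 rolls
Frame 6 starts at roll index 10: roll=10 (strike), consumes 1 roll
Frame 7 starts at roll index 11: rolls=3,4 (sum=7), consumes 2 rolls
Frame 8 starts at roll index 13: rolls=6,4 (sum=10), consumes 2 rolls
Frame 9 starts at roll index 15: rolls=6,0 (sum=6), consumes 2 rolls
Frame 10 starts at roll index 17: 2 remaining rolls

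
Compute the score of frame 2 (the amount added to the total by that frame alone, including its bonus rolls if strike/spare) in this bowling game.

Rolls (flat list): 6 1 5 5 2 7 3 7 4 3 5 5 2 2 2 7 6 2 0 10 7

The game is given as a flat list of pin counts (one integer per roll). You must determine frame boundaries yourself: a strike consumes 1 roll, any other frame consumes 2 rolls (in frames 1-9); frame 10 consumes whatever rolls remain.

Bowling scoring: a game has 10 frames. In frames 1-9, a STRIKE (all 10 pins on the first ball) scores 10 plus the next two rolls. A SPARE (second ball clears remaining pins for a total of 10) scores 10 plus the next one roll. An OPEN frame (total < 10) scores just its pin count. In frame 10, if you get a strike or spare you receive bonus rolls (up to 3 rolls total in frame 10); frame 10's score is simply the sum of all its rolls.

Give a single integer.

Answer: 12

Derivation:
Frame 1: OPEN (6+1=7). Cumulative: 7
Frame 2: SPARE (5+5=10). 10 + next roll (2) = 12. Cumulative: 19
Frame 3: OPEN (2+7=9). Cumulative: 28
Frame 4: SPARE (3+7=10). 10 + next roll (4) = 14. Cumulative: 42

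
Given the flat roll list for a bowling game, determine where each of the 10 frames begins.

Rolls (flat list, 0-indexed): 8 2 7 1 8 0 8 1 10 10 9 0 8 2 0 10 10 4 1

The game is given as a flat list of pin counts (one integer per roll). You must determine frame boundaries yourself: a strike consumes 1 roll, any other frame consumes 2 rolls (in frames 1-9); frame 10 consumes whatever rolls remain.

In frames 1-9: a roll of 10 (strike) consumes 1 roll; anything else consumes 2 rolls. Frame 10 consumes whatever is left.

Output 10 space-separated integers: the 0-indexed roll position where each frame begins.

Answer: 0 2 4 6 8 9 10 12 14 16

Derivation:
Frame 1 starts at roll index 0: rolls=8,2 (sum=10), consumes 2 rolls
Frame 2 starts at roll index 2: rolls=7,1 (sum=8), consumes 2 rolls
Frame 3 starts at roll index 4: rolls=8,0 (sum=8), consumes 2 rolls
Frame 4 starts at roll index 6: rolls=8,1 (sum=9), consumes 2 rolls
Frame 5 starts at roll index 8: roll=10 (strike), consumes 1 roll
Frame 6 starts at roll index 9: roll=10 (strike), consumes 1 roll
Frame 7 starts at roll index 10: rolls=9,0 (sum=9), consumes 2 rolls
Frame 8 starts at roll index 12: rolls=8,2 (sum=10), consumes 2 rolls
Frame 9 starts at roll index 14: rolls=0,10 (sum=10), consumes 2 rolls
Frame 10 starts at roll index 16: 3 remaining rolls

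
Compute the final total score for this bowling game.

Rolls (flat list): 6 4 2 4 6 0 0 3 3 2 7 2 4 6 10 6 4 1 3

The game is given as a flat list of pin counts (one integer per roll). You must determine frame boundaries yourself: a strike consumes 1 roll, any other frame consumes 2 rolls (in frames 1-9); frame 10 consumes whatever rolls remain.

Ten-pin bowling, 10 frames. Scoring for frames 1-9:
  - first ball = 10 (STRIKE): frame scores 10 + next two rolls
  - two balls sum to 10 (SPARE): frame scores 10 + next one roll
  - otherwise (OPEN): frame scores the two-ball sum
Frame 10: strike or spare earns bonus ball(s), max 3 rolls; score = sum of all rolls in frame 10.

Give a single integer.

Answer: 96

Derivation:
Frame 1: SPARE (6+4=10). 10 + next roll (2) = 12. Cumulative: 12
Frame 2: OPEN (2+4=6). Cumulative: 18
Frame 3: OPEN (6+0=6). Cumulative: 24
Frame 4: OPEN (0+3=3). Cumulative: 27
Frame 5: OPEN (3+2=5). Cumulative: 32
Frame 6: OPEN (7+2=9). Cumulative: 41
Frame 7: SPARE (4+6=10). 10 + next roll (10) = 20. Cumulative: 61
Frame 8: STRIKE. 10 + next two rolls (6+4) = 20. Cumulative: 81
Frame 9: SPARE (6+4=10). 10 + next roll (1) = 11. Cumulative: 92
Frame 10: OPEN. Sum of all frame-10 rolls (1+3) = 4. Cumulative: 96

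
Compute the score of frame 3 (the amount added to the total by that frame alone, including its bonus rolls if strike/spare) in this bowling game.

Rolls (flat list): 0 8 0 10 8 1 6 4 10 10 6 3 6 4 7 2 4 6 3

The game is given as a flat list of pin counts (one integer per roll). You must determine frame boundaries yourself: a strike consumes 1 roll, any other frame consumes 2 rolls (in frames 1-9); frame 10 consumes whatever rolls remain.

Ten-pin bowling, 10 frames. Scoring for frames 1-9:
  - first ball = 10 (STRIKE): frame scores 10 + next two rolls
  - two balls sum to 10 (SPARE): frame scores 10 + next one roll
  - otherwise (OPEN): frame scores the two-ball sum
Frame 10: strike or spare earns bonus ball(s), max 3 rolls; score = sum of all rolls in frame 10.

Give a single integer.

Frame 1: OPEN (0+8=8). Cumulative: 8
Frame 2: SPARE (0+10=10). 10 + next roll (8) = 18. Cumulative: 26
Frame 3: OPEN (8+1=9). Cumulative: 35
Frame 4: SPARE (6+4=10). 10 + next roll (10) = 20. Cumulative: 55
Frame 5: STRIKE. 10 + next two rolls (10+6) = 26. Cumulative: 81

Answer: 9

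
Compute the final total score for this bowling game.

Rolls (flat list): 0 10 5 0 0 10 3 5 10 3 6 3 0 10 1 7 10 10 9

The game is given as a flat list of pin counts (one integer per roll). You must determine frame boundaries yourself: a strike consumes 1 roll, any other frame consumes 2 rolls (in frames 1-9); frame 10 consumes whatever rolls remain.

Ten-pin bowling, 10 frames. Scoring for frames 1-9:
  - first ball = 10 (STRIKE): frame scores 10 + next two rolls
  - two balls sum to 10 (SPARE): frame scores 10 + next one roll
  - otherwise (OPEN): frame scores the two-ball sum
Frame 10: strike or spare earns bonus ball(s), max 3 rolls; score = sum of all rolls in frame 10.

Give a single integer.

Answer: 127

Derivation:
Frame 1: SPARE (0+10=10). 10 + next roll (5) = 15. Cumulative: 15
Frame 2: OPEN (5+0=5). Cumulative: 20
Frame 3: SPARE (0+10=10). 10 + next roll (3) = 13. Cumulative: 33
Frame 4: OPEN (3+5=8). Cumulative: 41
Frame 5: STRIKE. 10 + next two rolls (3+6) = 19. Cumulative: 60
Frame 6: OPEN (3+6=9). Cumulative: 69
Frame 7: OPEN (3+0=3). Cumulative: 72
Frame 8: STRIKE. 10 + next two rolls (1+7) = 18. Cumulative: 90
Frame 9: OPEN (1+7=8). Cumulative: 98
Frame 10: STRIKE. Sum of all frame-10 rolls (10+10+9) = 29. Cumulative: 127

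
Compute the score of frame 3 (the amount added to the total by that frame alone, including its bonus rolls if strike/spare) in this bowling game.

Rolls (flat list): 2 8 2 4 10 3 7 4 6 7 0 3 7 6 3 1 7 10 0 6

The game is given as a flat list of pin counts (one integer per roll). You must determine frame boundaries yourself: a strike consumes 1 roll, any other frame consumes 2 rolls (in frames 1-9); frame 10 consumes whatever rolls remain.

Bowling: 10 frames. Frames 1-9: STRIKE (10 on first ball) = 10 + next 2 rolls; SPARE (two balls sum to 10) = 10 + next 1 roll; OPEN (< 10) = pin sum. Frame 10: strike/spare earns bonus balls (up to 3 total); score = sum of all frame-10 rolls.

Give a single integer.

Answer: 20

Derivation:
Frame 1: SPARE (2+8=10). 10 + next roll (2) = 12. Cumulative: 12
Frame 2: OPEN (2+4=6). Cumulative: 18
Frame 3: STRIKE. 10 + next two rolls (3+7) = 20. Cumulative: 38
Frame 4: SPARE (3+7=10). 10 + next roll (4) = 14. Cumulative: 52
Frame 5: SPARE (4+6=10). 10 + next roll (7) = 17. Cumulative: 69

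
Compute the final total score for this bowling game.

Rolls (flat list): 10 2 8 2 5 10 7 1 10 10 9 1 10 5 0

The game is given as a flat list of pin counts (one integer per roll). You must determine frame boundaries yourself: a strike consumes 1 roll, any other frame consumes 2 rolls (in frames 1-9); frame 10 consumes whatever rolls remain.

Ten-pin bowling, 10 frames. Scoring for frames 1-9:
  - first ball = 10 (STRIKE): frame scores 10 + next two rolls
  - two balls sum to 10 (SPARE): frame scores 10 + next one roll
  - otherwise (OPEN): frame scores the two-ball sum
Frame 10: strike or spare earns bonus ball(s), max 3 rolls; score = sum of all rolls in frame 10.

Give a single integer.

Answer: 154

Derivation:
Frame 1: STRIKE. 10 + next two rolls (2+8) = 20. Cumulative: 20
Frame 2: SPARE (2+8=10). 10 + next roll (2) = 12. Cumulative: 32
Frame 3: OPEN (2+5=7). Cumulative: 39
Frame 4: STRIKE. 10 + next two rolls (7+1) = 18. Cumulative: 57
Frame 5: OPEN (7+1=8). Cumulative: 65
Frame 6: STRIKE. 10 + next two rolls (10+9) = 29. Cumulative: 94
Frame 7: STRIKE. 10 + next two rolls (9+1) = 20. Cumulative: 114
Frame 8: SPARE (9+1=10). 10 + next roll (10) = 20. Cumulative: 134
Frame 9: STRIKE. 10 + next two rolls (5+0) = 15. Cumulative: 149
Frame 10: OPEN. Sum of all frame-10 rolls (5+0) = 5. Cumulative: 154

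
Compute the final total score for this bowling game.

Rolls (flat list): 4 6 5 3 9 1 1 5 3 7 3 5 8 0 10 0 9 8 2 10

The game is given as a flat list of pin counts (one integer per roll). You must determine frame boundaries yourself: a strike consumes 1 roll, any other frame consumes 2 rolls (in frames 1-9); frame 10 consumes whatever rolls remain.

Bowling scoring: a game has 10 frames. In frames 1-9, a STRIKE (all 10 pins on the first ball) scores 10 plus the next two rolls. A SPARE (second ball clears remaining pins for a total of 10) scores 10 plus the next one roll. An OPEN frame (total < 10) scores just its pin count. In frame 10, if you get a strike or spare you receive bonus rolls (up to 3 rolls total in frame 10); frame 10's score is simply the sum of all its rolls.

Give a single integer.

Frame 1: SPARE (4+6=10). 10 + next roll (5) = 15. Cumulative: 15
Frame 2: OPEN (5+3=8). Cumulative: 23
Frame 3: SPARE (9+1=10). 10 + next roll (1) = 11. Cumulative: 34
Frame 4: OPEN (1+5=6). Cumulative: 40
Frame 5: SPARE (3+7=10). 10 + next roll (3) = 13. Cumulative: 53
Frame 6: OPEN (3+5=8). Cumulative: 61
Frame 7: OPEN (8+0=8). Cumulative: 69
Frame 8: STRIKE. 10 + next two rolls (0+9) = 19. Cumulative: 88
Frame 9: OPEN (0+9=9). Cumulative: 97
Frame 10: SPARE. Sum of all frame-10 rolls (8+2+10) = 20. Cumulative: 117

Answer: 117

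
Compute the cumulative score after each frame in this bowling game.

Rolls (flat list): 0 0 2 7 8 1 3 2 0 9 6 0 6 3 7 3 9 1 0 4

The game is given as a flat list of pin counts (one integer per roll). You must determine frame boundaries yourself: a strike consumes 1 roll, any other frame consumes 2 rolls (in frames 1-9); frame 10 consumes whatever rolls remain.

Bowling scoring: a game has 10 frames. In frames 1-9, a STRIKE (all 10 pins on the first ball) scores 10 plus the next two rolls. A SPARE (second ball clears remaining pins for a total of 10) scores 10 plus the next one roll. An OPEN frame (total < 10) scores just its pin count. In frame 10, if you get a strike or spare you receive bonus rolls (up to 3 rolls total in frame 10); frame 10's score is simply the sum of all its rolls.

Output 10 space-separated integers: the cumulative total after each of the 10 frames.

Frame 1: OPEN (0+0=0). Cumulative: 0
Frame 2: OPEN (2+7=9). Cumulative: 9
Frame 3: OPEN (8+1=9). Cumulative: 18
Frame 4: OPEN (3+2=5). Cumulative: 23
Frame 5: OPEN (0+9=9). Cumulative: 32
Frame 6: OPEN (6+0=6). Cumulative: 38
Frame 7: OPEN (6+3=9). Cumulative: 47
Frame 8: SPARE (7+3=10). 10 + next roll (9) = 19. Cumulative: 66
Frame 9: SPARE (9+1=10). 10 + next roll (0) = 10. Cumulative: 76
Frame 10: OPEN. Sum of all frame-10 rolls (0+4) = 4. Cumulative: 80

Answer: 0 9 18 23 32 38 47 66 76 80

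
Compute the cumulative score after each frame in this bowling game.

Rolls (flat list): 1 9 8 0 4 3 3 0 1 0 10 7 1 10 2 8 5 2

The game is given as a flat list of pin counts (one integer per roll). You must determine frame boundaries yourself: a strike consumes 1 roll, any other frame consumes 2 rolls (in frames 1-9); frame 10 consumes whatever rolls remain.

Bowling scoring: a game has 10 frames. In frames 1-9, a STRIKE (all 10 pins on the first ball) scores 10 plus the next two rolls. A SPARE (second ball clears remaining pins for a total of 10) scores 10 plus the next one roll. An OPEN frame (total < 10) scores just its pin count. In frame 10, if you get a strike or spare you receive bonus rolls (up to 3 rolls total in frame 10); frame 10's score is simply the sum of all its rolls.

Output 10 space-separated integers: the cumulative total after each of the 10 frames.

Answer: 18 26 33 36 37 55 63 83 98 105

Derivation:
Frame 1: SPARE (1+9=10). 10 + next roll (8) = 18. Cumulative: 18
Frame 2: OPEN (8+0=8). Cumulative: 26
Frame 3: OPEN (4+3=7). Cumulative: 33
Frame 4: OPEN (3+0=3). Cumulative: 36
Frame 5: OPEN (1+0=1). Cumulative: 37
Frame 6: STRIKE. 10 + next two rolls (7+1) = 18. Cumulative: 55
Frame 7: OPEN (7+1=8). Cumulative: 63
Frame 8: STRIKE. 10 + next two rolls (2+8) = 20. Cumulative: 83
Frame 9: SPARE (2+8=10). 10 + next roll (5) = 15. Cumulative: 98
Frame 10: OPEN. Sum of all frame-10 rolls (5+2) = 7. Cumulative: 105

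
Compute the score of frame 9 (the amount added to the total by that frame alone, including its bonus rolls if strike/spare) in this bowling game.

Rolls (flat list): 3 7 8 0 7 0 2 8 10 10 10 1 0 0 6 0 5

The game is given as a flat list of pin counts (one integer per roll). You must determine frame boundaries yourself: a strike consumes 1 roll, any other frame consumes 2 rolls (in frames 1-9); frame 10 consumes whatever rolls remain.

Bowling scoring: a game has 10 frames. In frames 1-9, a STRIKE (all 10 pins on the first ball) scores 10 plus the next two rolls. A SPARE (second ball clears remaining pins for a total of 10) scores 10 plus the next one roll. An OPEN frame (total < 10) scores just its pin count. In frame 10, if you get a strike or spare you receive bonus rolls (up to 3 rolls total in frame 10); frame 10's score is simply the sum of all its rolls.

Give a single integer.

Answer: 6

Derivation:
Frame 1: SPARE (3+7=10). 10 + next roll (8) = 18. Cumulative: 18
Frame 2: OPEN (8+0=8). Cumulative: 26
Frame 3: OPEN (7+0=7). Cumulative: 33
Frame 4: SPARE (2+8=10). 10 + next roll (10) = 20. Cumulative: 53
Frame 5: STRIKE. 10 + next two rolls (10+10) = 30. Cumulative: 83
Frame 6: STRIKE. 10 + next two rolls (10+1) = 21. Cumulative: 104
Frame 7: STRIKE. 10 + next two rolls (1+0) = 11. Cumulative: 115
Frame 8: OPEN (1+0=1). Cumulative: 116
Frame 9: OPEN (0+6=6). Cumulative: 122
Frame 10: OPEN. Sum of all frame-10 rolls (0+5) = 5. Cumulative: 127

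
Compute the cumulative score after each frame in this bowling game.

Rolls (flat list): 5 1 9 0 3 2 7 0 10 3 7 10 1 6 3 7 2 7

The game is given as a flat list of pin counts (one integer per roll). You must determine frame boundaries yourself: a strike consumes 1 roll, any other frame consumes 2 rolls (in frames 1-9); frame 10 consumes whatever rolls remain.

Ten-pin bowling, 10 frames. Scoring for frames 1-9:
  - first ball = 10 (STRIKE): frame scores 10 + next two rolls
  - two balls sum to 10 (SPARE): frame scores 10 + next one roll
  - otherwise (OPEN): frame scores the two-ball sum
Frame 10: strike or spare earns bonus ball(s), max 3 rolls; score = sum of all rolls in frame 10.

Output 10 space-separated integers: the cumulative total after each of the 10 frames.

Frame 1: OPEN (5+1=6). Cumulative: 6
Frame 2: OPEN (9+0=9). Cumulative: 15
Frame 3: OPEN (3+2=5). Cumulative: 20
Frame 4: OPEN (7+0=7). Cumulative: 27
Frame 5: STRIKE. 10 + next two rolls (3+7) = 20. Cumulative: 47
Frame 6: SPARE (3+7=10). 10 + next roll (10) = 20. Cumulative: 67
Frame 7: STRIKE. 10 + next two rolls (1+6) = 17. Cumulative: 84
Frame 8: OPEN (1+6=7). Cumulative: 91
Frame 9: SPARE (3+7=10). 10 + next roll (2) = 12. Cumulative: 103
Frame 10: OPEN. Sum of all frame-10 rolls (2+7) = 9. Cumulative: 112

Answer: 6 15 20 27 47 67 84 91 103 112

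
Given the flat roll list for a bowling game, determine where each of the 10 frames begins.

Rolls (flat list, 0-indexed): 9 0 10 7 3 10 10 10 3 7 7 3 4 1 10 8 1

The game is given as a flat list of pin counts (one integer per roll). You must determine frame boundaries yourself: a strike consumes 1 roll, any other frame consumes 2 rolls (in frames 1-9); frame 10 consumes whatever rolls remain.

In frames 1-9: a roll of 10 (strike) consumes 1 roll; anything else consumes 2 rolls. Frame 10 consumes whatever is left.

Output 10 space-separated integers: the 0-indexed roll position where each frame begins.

Answer: 0 2 3 5 6 7 8 10 12 14

Derivation:
Frame 1 starts at roll index 0: rolls=9,0 (sum=9), consumes 2 rolls
Frame 2 starts at roll index 2: roll=10 (strike), consumes 1 roll
Frame 3 starts at roll index 3: rolls=7,3 (sum=10), consumes 2 rolls
Frame 4 starts at roll index 5: roll=10 (strike), consumes 1 roll
Frame 5 starts at roll index 6: roll=10 (strike), consumes 1 roll
Frame 6 starts at roll index 7: roll=10 (strike), consumes 1 roll
Frame 7 starts at roll index 8: rolls=3,7 (sum=10), consumes 2 rolls
Frame 8 starts at roll index 10: rolls=7,3 (sum=10), consumes 2 rolls
Frame 9 starts at roll index 12: rolls=4,1 (sum=5), consumes 2 rolls
Frame 10 starts at roll index 14: 3 remaining rolls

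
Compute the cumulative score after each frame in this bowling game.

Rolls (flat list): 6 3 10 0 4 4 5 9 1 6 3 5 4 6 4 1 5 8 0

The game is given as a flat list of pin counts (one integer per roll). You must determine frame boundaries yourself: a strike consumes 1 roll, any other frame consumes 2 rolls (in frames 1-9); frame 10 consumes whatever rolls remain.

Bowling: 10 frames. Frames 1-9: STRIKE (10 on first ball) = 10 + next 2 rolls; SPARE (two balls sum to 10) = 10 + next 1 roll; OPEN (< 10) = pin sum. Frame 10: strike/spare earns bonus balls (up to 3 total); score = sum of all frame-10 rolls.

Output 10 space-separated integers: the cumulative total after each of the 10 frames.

Frame 1: OPEN (6+3=9). Cumulative: 9
Frame 2: STRIKE. 10 + next two rolls (0+4) = 14. Cumulative: 23
Frame 3: OPEN (0+4=4). Cumulative: 27
Frame 4: OPEN (4+5=9). Cumulative: 36
Frame 5: SPARE (9+1=10). 10 + next roll (6) = 16. Cumulative: 52
Frame 6: OPEN (6+3=9). Cumulative: 61
Frame 7: OPEN (5+4=9). Cumulative: 70
Frame 8: SPARE (6+4=10). 10 + next roll (1) = 11. Cumulative: 81
Frame 9: OPEN (1+5=6). Cumulative: 87
Frame 10: OPEN. Sum of all frame-10 rolls (8+0) = 8. Cumulative: 95

Answer: 9 23 27 36 52 61 70 81 87 95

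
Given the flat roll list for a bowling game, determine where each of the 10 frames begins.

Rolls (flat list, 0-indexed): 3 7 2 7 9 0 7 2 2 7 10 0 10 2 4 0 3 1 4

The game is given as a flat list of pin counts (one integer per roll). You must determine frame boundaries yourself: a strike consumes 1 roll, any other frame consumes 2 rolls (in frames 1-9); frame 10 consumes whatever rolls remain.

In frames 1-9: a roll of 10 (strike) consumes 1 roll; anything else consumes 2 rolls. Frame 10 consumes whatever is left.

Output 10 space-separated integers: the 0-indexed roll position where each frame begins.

Answer: 0 2 4 6 8 10 11 13 15 17

Derivation:
Frame 1 starts at roll index 0: rolls=3,7 (sum=10), consumes 2 rolls
Frame 2 starts at roll index 2: rolls=2,7 (sum=9), consumes 2 rolls
Frame 3 starts at roll index 4: rolls=9,0 (sum=9), consumes 2 rolls
Frame 4 starts at roll index 6: rolls=7,2 (sum=9), consumes 2 rolls
Frame 5 starts at roll index 8: rolls=2,7 (sum=9), consumes 2 rolls
Frame 6 starts at roll index 10: roll=10 (strike), consumes 1 roll
Frame 7 starts at roll index 11: rolls=0,10 (sum=10), consumes 2 rolls
Frame 8 starts at roll index 13: rolls=2,4 (sum=6), consumes 2 rolls
Frame 9 starts at roll index 15: rolls=0,3 (sum=3), consumes 2 rolls
Frame 10 starts at roll index 17: 2 remaining rolls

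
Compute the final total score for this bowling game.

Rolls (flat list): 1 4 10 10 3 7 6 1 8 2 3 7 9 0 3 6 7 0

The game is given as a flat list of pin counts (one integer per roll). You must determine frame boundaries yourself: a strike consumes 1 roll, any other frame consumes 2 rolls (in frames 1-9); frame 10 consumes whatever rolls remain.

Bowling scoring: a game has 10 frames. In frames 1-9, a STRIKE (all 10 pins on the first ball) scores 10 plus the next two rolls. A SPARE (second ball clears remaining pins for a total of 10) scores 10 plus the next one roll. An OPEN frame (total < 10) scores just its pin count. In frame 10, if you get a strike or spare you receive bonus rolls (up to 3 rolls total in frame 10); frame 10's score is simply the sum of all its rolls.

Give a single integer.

Frame 1: OPEN (1+4=5). Cumulative: 5
Frame 2: STRIKE. 10 + next two rolls (10+3) = 23. Cumulative: 28
Frame 3: STRIKE. 10 + next two rolls (3+7) = 20. Cumulative: 48
Frame 4: SPARE (3+7=10). 10 + next roll (6) = 16. Cumulative: 64
Frame 5: OPEN (6+1=7). Cumulative: 71
Frame 6: SPARE (8+2=10). 10 + next roll (3) = 13. Cumulative: 84
Frame 7: SPARE (3+7=10). 10 + next roll (9) = 19. Cumulative: 103
Frame 8: OPEN (9+0=9). Cumulative: 112
Frame 9: OPEN (3+6=9). Cumulative: 121
Frame 10: OPEN. Sum of all frame-10 rolls (7+0) = 7. Cumulative: 128

Answer: 128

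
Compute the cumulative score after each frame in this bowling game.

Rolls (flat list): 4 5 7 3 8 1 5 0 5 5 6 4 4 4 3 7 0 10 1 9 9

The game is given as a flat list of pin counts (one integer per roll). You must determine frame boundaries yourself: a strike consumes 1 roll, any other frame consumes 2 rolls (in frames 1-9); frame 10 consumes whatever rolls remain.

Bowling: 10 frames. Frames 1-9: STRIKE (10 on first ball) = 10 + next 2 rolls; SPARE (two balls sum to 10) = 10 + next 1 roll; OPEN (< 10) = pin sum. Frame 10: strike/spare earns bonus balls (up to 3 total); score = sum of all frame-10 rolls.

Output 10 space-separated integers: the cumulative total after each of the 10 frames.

Frame 1: OPEN (4+5=9). Cumulative: 9
Frame 2: SPARE (7+3=10). 10 + next roll (8) = 18. Cumulative: 27
Frame 3: OPEN (8+1=9). Cumulative: 36
Frame 4: OPEN (5+0=5). Cumulative: 41
Frame 5: SPARE (5+5=10). 10 + next roll (6) = 16. Cumulative: 57
Frame 6: SPARE (6+4=10). 10 + next roll (4) = 14. Cumulative: 71
Frame 7: OPEN (4+4=8). Cumulative: 79
Frame 8: SPARE (3+7=10). 10 + next roll (0) = 10. Cumulative: 89
Frame 9: SPARE (0+10=10). 10 + next roll (1) = 11. Cumulative: 100
Frame 10: SPARE. Sum of all frame-10 rolls (1+9+9) = 19. Cumulative: 119

Answer: 9 27 36 41 57 71 79 89 100 119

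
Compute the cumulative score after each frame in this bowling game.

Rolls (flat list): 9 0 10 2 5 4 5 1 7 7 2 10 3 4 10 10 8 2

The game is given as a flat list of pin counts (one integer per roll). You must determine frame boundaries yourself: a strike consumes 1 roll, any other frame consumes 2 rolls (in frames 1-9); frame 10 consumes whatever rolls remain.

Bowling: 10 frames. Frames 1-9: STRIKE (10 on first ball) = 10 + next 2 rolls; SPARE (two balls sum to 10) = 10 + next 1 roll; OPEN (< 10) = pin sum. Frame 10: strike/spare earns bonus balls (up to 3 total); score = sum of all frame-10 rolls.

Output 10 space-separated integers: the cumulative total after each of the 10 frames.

Frame 1: OPEN (9+0=9). Cumulative: 9
Frame 2: STRIKE. 10 + next two rolls (2+5) = 17. Cumulative: 26
Frame 3: OPEN (2+5=7). Cumulative: 33
Frame 4: OPEN (4+5=9). Cumulative: 42
Frame 5: OPEN (1+7=8). Cumulative: 50
Frame 6: OPEN (7+2=9). Cumulative: 59
Frame 7: STRIKE. 10 + next two rolls (3+4) = 17. Cumulative: 76
Frame 8: OPEN (3+4=7). Cumulative: 83
Frame 9: STRIKE. 10 + next two rolls (10+8) = 28. Cumulative: 111
Frame 10: STRIKE. Sum of all frame-10 rolls (10+8+2) = 20. Cumulative: 131

Answer: 9 26 33 42 50 59 76 83 111 131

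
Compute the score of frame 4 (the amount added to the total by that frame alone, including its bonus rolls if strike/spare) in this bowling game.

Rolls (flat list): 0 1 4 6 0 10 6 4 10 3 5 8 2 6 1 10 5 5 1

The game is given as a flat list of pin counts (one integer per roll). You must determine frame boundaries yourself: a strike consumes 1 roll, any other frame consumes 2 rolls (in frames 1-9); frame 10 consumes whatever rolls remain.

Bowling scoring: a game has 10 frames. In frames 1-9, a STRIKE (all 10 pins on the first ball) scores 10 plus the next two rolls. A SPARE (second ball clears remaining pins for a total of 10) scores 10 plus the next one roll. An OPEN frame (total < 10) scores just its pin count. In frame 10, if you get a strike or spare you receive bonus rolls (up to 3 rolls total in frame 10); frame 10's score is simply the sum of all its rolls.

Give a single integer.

Frame 1: OPEN (0+1=1). Cumulative: 1
Frame 2: SPARE (4+6=10). 10 + next roll (0) = 10. Cumulative: 11
Frame 3: SPARE (0+10=10). 10 + next roll (6) = 16. Cumulative: 27
Frame 4: SPARE (6+4=10). 10 + next roll (10) = 20. Cumulative: 47
Frame 5: STRIKE. 10 + next two rolls (3+5) = 18. Cumulative: 65
Frame 6: OPEN (3+5=8). Cumulative: 73

Answer: 20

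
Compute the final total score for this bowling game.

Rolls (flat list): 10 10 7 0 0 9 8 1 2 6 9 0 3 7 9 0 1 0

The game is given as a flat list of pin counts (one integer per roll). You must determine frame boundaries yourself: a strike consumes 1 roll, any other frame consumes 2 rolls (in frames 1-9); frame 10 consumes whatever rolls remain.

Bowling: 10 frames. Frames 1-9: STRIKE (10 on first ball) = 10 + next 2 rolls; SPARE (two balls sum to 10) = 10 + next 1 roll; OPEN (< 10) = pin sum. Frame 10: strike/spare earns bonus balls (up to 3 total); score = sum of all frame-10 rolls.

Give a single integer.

Frame 1: STRIKE. 10 + next two rolls (10+7) = 27. Cumulative: 27
Frame 2: STRIKE. 10 + next two rolls (7+0) = 17. Cumulative: 44
Frame 3: OPEN (7+0=7). Cumulative: 51
Frame 4: OPEN (0+9=9). Cumulative: 60
Frame 5: OPEN (8+1=9). Cumulative: 69
Frame 6: OPEN (2+6=8). Cumulative: 77
Frame 7: OPEN (9+0=9). Cumulative: 86
Frame 8: SPARE (3+7=10). 10 + next roll (9) = 19. Cumulative: 105
Frame 9: OPEN (9+0=9). Cumulative: 114
Frame 10: OPEN. Sum of all frame-10 rolls (1+0) = 1. Cumulative: 115

Answer: 115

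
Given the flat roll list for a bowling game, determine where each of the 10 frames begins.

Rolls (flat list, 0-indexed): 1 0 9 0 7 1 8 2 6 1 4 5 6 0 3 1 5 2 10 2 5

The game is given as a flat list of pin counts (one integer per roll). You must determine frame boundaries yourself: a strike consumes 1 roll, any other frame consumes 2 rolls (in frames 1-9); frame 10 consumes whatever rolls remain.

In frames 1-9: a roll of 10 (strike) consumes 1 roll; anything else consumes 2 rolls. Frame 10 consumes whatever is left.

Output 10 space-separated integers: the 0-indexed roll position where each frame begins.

Answer: 0 2 4 6 8 10 12 14 16 18

Derivation:
Frame 1 starts at roll index 0: rolls=1,0 (sum=1), consumes 2 rolls
Frame 2 starts at roll index 2: rolls=9,0 (sum=9), consumes 2 rolls
Frame 3 starts at roll index 4: rolls=7,1 (sum=8), consumes 2 rolls
Frame 4 starts at roll index 6: rolls=8,2 (sum=10), consumes 2 rolls
Frame 5 starts at roll index 8: rolls=6,1 (sum=7), consumes 2 rolls
Frame 6 starts at roll index 10: rolls=4,5 (sum=9), consumes 2 rolls
Frame 7 starts at roll index 12: rolls=6,0 (sum=6), consumes 2 rolls
Frame 8 starts at roll index 14: rolls=3,1 (sum=4), consumes 2 rolls
Frame 9 starts at roll index 16: rolls=5,2 (sum=7), consumes 2 rolls
Frame 10 starts at roll index 18: 3 remaining rolls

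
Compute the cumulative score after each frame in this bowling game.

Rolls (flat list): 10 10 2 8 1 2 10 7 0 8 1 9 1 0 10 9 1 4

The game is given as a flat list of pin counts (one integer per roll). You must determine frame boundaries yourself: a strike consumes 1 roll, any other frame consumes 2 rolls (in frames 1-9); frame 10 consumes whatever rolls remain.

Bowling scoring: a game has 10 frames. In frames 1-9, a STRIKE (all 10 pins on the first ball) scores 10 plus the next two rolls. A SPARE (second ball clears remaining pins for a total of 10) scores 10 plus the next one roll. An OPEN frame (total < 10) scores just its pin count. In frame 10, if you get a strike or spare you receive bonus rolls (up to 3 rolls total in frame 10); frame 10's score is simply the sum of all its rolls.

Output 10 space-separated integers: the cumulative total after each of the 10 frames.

Answer: 22 42 53 56 73 80 89 99 118 132

Derivation:
Frame 1: STRIKE. 10 + next two rolls (10+2) = 22. Cumulative: 22
Frame 2: STRIKE. 10 + next two rolls (2+8) = 20. Cumulative: 42
Frame 3: SPARE (2+8=10). 10 + next roll (1) = 11. Cumulative: 53
Frame 4: OPEN (1+2=3). Cumulative: 56
Frame 5: STRIKE. 10 + next two rolls (7+0) = 17. Cumulative: 73
Frame 6: OPEN (7+0=7). Cumulative: 80
Frame 7: OPEN (8+1=9). Cumulative: 89
Frame 8: SPARE (9+1=10). 10 + next roll (0) = 10. Cumulative: 99
Frame 9: SPARE (0+10=10). 10 + next roll (9) = 19. Cumulative: 118
Frame 10: SPARE. Sum of all frame-10 rolls (9+1+4) = 14. Cumulative: 132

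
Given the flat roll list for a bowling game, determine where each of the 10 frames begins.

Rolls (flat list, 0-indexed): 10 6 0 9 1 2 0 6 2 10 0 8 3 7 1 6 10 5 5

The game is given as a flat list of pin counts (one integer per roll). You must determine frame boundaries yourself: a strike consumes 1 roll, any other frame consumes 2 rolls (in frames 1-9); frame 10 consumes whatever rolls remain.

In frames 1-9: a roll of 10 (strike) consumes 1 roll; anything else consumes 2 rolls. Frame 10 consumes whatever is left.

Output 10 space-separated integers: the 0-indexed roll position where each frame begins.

Frame 1 starts at roll index 0: roll=10 (strike), consumes 1 roll
Frame 2 starts at roll index 1: rolls=6,0 (sum=6), consumes 2 rolls
Frame 3 starts at roll index 3: rolls=9,1 (sum=10), consumes 2 rolls
Frame 4 starts at roll index 5: rolls=2,0 (sum=2), consumes 2 rolls
Frame 5 starts at roll index 7: rolls=6,2 (sum=8), consumes 2 rolls
Frame 6 starts at roll index 9: roll=10 (strike), consumes 1 roll
Frame 7 starts at roll index 10: rolls=0,8 (sum=8), consumes 2 rolls
Frame 8 starts at roll index 12: rolls=3,7 (sum=10), consumes 2 rolls
Frame 9 starts at roll index 14: rolls=1,6 (sum=7), consumes 2 rolls
Frame 10 starts at roll index 16: 3 remaining rolls

Answer: 0 1 3 5 7 9 10 12 14 16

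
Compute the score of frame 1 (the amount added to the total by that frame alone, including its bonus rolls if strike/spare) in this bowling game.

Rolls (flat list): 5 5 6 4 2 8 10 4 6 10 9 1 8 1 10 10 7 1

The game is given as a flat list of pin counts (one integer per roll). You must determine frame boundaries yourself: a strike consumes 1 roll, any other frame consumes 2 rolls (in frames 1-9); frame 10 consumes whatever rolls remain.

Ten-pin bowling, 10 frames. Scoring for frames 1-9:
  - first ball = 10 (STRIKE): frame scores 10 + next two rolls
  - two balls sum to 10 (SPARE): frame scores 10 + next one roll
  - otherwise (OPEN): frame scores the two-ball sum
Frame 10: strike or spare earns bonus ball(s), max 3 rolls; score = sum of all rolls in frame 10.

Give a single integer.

Answer: 16

Derivation:
Frame 1: SPARE (5+5=10). 10 + next roll (6) = 16. Cumulative: 16
Frame 2: SPARE (6+4=10). 10 + next roll (2) = 12. Cumulative: 28
Frame 3: SPARE (2+8=10). 10 + next roll (10) = 20. Cumulative: 48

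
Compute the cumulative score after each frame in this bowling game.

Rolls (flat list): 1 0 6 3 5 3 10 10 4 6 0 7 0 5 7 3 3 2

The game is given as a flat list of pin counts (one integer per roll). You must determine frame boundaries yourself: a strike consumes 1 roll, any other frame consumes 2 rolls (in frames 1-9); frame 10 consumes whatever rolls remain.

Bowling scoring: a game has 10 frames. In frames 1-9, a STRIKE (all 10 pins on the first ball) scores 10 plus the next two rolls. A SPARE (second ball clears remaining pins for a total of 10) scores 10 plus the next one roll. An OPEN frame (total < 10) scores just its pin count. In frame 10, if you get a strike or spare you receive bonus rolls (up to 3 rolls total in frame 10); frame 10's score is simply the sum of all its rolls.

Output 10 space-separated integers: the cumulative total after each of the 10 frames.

Answer: 1 10 18 42 62 72 79 84 97 102

Derivation:
Frame 1: OPEN (1+0=1). Cumulative: 1
Frame 2: OPEN (6+3=9). Cumulative: 10
Frame 3: OPEN (5+3=8). Cumulative: 18
Frame 4: STRIKE. 10 + next two rolls (10+4) = 24. Cumulative: 42
Frame 5: STRIKE. 10 + next two rolls (4+6) = 20. Cumulative: 62
Frame 6: SPARE (4+6=10). 10 + next roll (0) = 10. Cumulative: 72
Frame 7: OPEN (0+7=7). Cumulative: 79
Frame 8: OPEN (0+5=5). Cumulative: 84
Frame 9: SPARE (7+3=10). 10 + next roll (3) = 13. Cumulative: 97
Frame 10: OPEN. Sum of all frame-10 rolls (3+2) = 5. Cumulative: 102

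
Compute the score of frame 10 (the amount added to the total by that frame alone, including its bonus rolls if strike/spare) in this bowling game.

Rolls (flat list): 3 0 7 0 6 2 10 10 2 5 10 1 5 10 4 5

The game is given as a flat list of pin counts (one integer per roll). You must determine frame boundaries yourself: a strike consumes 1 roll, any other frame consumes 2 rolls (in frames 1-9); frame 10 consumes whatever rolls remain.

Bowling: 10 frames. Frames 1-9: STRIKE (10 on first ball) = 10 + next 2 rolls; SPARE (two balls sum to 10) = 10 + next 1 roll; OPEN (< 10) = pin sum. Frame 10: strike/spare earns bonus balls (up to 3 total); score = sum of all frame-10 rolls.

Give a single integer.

Frame 1: OPEN (3+0=3). Cumulative: 3
Frame 2: OPEN (7+0=7). Cumulative: 10
Frame 3: OPEN (6+2=8). Cumulative: 18
Frame 4: STRIKE. 10 + next two rolls (10+2) = 22. Cumulative: 40
Frame 5: STRIKE. 10 + next two rolls (2+5) = 17. Cumulative: 57
Frame 6: OPEN (2+5=7). Cumulative: 64
Frame 7: STRIKE. 10 + next two rolls (1+5) = 16. Cumulative: 80
Frame 8: OPEN (1+5=6). Cumulative: 86
Frame 9: STRIKE. 10 + next two rolls (4+5) = 19. Cumulative: 105
Frame 10: OPEN. Sum of all frame-10 rolls (4+5) = 9. Cumulative: 114

Answer: 9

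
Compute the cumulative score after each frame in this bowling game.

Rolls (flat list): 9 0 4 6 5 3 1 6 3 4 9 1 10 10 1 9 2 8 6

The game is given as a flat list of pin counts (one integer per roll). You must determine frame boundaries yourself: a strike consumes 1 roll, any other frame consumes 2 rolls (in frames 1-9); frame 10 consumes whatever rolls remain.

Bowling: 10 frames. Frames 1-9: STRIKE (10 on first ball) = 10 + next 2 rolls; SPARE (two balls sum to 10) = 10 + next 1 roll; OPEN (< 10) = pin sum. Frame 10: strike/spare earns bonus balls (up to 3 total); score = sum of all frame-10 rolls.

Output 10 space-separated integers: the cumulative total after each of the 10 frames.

Answer: 9 24 32 39 46 66 87 107 119 135

Derivation:
Frame 1: OPEN (9+0=9). Cumulative: 9
Frame 2: SPARE (4+6=10). 10 + next roll (5) = 15. Cumulative: 24
Frame 3: OPEN (5+3=8). Cumulative: 32
Frame 4: OPEN (1+6=7). Cumulative: 39
Frame 5: OPEN (3+4=7). Cumulative: 46
Frame 6: SPARE (9+1=10). 10 + next roll (10) = 20. Cumulative: 66
Frame 7: STRIKE. 10 + next two rolls (10+1) = 21. Cumulative: 87
Frame 8: STRIKE. 10 + next two rolls (1+9) = 20. Cumulative: 107
Frame 9: SPARE (1+9=10). 10 + next roll (2) = 12. Cumulative: 119
Frame 10: SPARE. Sum of all frame-10 rolls (2+8+6) = 16. Cumulative: 135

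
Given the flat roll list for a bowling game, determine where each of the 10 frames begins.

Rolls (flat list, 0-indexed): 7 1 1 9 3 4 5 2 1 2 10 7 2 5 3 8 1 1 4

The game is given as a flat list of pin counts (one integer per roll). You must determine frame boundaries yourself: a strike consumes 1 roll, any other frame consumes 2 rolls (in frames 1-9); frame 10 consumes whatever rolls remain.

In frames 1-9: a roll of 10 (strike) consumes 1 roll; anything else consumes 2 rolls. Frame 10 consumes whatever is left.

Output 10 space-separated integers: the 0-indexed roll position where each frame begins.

Answer: 0 2 4 6 8 10 11 13 15 17

Derivation:
Frame 1 starts at roll index 0: rolls=7,1 (sum=8), consumes 2 rolls
Frame 2 starts at roll index 2: rolls=1,9 (sum=10), consumes 2 rolls
Frame 3 starts at roll index 4: rolls=3,4 (sum=7), consumes 2 rolls
Frame 4 starts at roll index 6: rolls=5,2 (sum=7), consumes 2 rolls
Frame 5 starts at roll index 8: rolls=1,2 (sum=3), consumes 2 rolls
Frame 6 starts at roll index 10: roll=10 (strike), consumes 1 roll
Frame 7 starts at roll index 11: rolls=7,2 (sum=9), consumes 2 rolls
Frame 8 starts at roll index 13: rolls=5,3 (sum=8), consumes 2 rolls
Frame 9 starts at roll index 15: rolls=8,1 (sum=9), consumes 2 rolls
Frame 10 starts at roll index 17: 2 remaining rolls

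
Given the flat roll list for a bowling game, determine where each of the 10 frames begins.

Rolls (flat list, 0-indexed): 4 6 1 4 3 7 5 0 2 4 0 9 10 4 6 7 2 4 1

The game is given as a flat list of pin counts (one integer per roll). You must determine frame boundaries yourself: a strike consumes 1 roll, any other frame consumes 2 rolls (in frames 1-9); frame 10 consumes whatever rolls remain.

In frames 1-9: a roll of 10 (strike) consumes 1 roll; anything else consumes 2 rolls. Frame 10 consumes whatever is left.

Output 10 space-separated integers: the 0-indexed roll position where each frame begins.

Frame 1 starts at roll index 0: rolls=4,6 (sum=10), consumes 2 rolls
Frame 2 starts at roll index 2: rolls=1,4 (sum=5), consumes 2 rolls
Frame 3 starts at roll index 4: rolls=3,7 (sum=10), consumes 2 rolls
Frame 4 starts at roll index 6: rolls=5,0 (sum=5), consumes 2 rolls
Frame 5 starts at roll index 8: rolls=2,4 (sum=6), consumes 2 rolls
Frame 6 starts at roll index 10: rolls=0,9 (sum=9), consumes 2 rolls
Frame 7 starts at roll index 12: roll=10 (strike), consumes 1 roll
Frame 8 starts at roll index 13: rolls=4,6 (sum=10), consumes 2 rolls
Frame 9 starts at roll index 15: rolls=7,2 (sum=9), consumes 2 rolls
Frame 10 starts at roll index 17: 2 remaining rolls

Answer: 0 2 4 6 8 10 12 13 15 17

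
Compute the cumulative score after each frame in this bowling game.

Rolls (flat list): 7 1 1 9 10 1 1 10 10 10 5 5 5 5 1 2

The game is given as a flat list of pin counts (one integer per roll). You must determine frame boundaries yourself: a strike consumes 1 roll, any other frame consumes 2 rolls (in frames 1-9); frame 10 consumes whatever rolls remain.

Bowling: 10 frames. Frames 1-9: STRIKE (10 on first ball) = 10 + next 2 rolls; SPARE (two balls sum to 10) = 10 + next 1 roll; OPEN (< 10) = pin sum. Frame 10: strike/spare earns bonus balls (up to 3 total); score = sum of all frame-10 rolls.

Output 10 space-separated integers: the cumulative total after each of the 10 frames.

Answer: 8 28 40 42 72 97 117 132 143 146

Derivation:
Frame 1: OPEN (7+1=8). Cumulative: 8
Frame 2: SPARE (1+9=10). 10 + next roll (10) = 20. Cumulative: 28
Frame 3: STRIKE. 10 + next two rolls (1+1) = 12. Cumulative: 40
Frame 4: OPEN (1+1=2). Cumulative: 42
Frame 5: STRIKE. 10 + next two rolls (10+10) = 30. Cumulative: 72
Frame 6: STRIKE. 10 + next two rolls (10+5) = 25. Cumulative: 97
Frame 7: STRIKE. 10 + next two rolls (5+5) = 20. Cumulative: 117
Frame 8: SPARE (5+5=10). 10 + next roll (5) = 15. Cumulative: 132
Frame 9: SPARE (5+5=10). 10 + next roll (1) = 11. Cumulative: 143
Frame 10: OPEN. Sum of all frame-10 rolls (1+2) = 3. Cumulative: 146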